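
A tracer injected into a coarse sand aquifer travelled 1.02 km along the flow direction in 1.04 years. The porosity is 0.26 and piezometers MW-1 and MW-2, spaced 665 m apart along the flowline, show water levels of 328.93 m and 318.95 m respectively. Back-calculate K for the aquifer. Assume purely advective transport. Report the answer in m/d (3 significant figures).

46.6 m/d

Hydraulic gradient i = (328.93 − 318.95) / 665 = 9.98 / 665 = 0.01501
t = 1.04 years = 379.6 d
L = 1.02 km = 1020 m
v = L / t = 1020 / 379.6 = 2.687 m/d
K = v · n / i = 2.687 × 0.26 / 0.01501 = 46.6 m/d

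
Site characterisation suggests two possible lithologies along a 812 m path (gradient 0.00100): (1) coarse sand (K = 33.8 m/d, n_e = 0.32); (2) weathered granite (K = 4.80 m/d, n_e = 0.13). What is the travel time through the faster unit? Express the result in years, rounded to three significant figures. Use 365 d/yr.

21.1 years

Unit 1 (coarse sand): v = 33.8×0.0010/0.32 = 0.1056 m/d, t = 812/0.1056 = 7688 d
Unit 2 (weathered granite): v = 4.80×0.0010/0.13 = 0.03692 m/d, t = 812/0.03692 = 21990 d
Faster: 7688 d / 365 = 21.1 yr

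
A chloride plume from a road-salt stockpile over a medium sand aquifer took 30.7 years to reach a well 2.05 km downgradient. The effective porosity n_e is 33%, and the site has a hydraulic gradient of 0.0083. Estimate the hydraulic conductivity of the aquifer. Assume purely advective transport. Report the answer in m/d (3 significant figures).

7.27 m/d

t = 30.7 years = 11210 d
L = 2.05 km = 2050 m
v = L / t = 2050 / 11210 = 0.1829 m/d
K = v · n / i = 0.1829 × 0.33 / 0.0083 = 7.27 m/d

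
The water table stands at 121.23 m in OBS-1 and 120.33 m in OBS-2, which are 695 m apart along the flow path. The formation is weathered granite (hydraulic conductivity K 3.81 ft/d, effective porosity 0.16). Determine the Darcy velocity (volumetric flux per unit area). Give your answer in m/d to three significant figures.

0.00150 m/d

Hydraulic gradient i = (121.23 − 120.33) / 695 = 0.90 / 695 = 0.001295
K = 3.81 ft/d × 0.3048 = 1.161 m/d
q = Ki = 1.161 × 0.001295 = 0.001504 m/d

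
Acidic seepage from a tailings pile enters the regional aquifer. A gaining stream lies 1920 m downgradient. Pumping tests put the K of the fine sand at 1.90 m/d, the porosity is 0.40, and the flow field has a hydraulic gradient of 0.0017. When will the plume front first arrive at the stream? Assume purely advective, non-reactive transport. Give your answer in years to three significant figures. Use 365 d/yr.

q = Ki = 1.90 × 0.0017 = 0.003230 m/d
Average linear velocity = 0.003230 / 0.40 = 0.008075 m/d
t = L / v = 1920 / 0.008075 = 237800 d
   = 237800 / 365 = 651 yr

651 years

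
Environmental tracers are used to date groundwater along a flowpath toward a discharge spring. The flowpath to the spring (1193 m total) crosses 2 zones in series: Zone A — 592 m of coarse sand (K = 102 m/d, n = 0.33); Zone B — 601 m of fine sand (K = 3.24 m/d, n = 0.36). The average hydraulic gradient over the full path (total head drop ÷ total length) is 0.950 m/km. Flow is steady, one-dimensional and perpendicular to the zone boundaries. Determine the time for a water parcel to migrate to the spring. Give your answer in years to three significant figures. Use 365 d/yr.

190 years

Continuity: the same q passes through each zone, so ΔH = q·Σ(L_j/K_j) — the zones act as resistances in series.
Σ(L/K) = 592/102 + 601/3.24 = 5.804 + 185.5 = 191.3 d
K_eq = L_total / Σ(L/K) = 1193 / 191.3 = 6.236 m/d
q = K_eq · i = 6.236 × 9.5e-4 = 0.005925 m/d (same in every zone)
Zone A: v = q/n = 0.005925/0.33 = 0.01795 m/d → t_A = 592/0.01795 = 32970 d
Zone B: v = q/n = 0.005925/0.36 = 0.01646 m/d → t_B = 601/0.01646 = 36520 d
Total t = 32970 + 36520 = 69490 d
   = 69490 / 365 = 190 yr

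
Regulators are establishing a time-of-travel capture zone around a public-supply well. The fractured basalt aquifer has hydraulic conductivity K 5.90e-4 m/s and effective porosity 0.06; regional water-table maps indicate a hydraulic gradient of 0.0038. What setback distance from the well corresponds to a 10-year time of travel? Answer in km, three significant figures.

11.8 km

K = 5.90e-4 m/s × 86400 s/d = 50.98 m/d
Specific discharge q = 50.98 × 0.0038 = 0.1937 m/d
v_s = q/n_e = 0.1937/0.06 = 3.228 m/d
T = 10 yr × 365 = 3650 d
L = v × T = 3.228 × 3650 = 11780 m
   = 11.8 km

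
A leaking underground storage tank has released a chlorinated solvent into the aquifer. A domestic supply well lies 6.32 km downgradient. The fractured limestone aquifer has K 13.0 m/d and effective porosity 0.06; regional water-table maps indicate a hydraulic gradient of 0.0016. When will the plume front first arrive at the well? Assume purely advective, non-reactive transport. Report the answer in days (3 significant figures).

q = Ki = 13.0 × 0.0016 = 0.02080 m/d
Seepage velocity v = q / n = 0.02080 / 0.06 = 0.3467 m/d
L = 6.32 km = 6320 m
t = L / v = 6320 / 0.3467 = 18230 d

18200 days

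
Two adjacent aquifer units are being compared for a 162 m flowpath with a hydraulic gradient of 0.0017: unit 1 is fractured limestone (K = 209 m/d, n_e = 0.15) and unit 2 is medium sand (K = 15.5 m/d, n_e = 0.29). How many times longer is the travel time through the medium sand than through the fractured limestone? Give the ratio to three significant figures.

Unit 1 (fractured limestone): v = 209×0.0017/0.15 = 2.369 m/d, t = 162/2.369 = 68.39 d
Unit 2 (medium sand): v = 15.5×0.0017/0.29 = 0.09086 m/d, t = 162/0.09086 = 1783 d
t(medium sand) / t(fractured limestone) = 1783/68.39 = 26.1

26.1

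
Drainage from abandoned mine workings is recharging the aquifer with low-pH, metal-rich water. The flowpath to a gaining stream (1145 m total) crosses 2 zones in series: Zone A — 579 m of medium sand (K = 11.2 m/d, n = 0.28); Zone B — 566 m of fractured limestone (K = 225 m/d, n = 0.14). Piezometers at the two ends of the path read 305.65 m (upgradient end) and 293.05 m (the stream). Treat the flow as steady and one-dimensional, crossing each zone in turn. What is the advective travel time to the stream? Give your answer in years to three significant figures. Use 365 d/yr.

2.85 years

Total head drop ΔH = 305.65 − 293.05 = 12.60 m
Steady 1-D flow in series ⇒ the Darcy flux q is identical in every zone and the zone head losses add (resistances L/K in series).
Σ(L/K) = 579/11.2 + 566/225 = 51.70 + 2.516 = 54.21 d
q = ΔH / Σ(L/K) = 12.60 / 54.21 = 0.2324 m/d (same in every zone)
Zone A: v = q/n = 0.2324/0.28 = 0.8301 m/d → t_A = 579/0.8301 = 697.5 d
Zone B: v = q/n = 0.2324/0.14 = 1.660 m/d → t_B = 566/1.660 = 340.9 d
Total t = 697.5 + 340.9 = 1038 d
   = 1038 / 365 = 2.85 yr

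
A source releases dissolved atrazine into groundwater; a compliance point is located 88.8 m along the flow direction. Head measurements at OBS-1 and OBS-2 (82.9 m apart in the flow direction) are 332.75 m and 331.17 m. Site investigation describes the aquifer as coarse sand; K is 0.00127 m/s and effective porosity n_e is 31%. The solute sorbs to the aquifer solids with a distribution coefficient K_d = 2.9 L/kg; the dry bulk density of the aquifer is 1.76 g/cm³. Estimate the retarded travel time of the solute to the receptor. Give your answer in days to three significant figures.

230 days

Hydraulic gradient i = (332.75 − 331.17) / 82.9 = 1.58 / 82.9 = 0.01906
K = 0.00127 m/s × 86400 s/d = 109.7 m/d
Specific discharge q = 109.7 × 0.01906 = 2.091 m/d
v = Ki/n = 109.7·0.01906/0.31 = 6.746 m/d
Retardation R = 1 + ρ_b·K_d/n = 1 + 1.76×2.9/0.31 = 17.46
Contaminant velocity v_c = v/R = 6.746/17.46 = 0.3863 m/d
t = L/v_c = 88.8/0.3863 = 229.9 d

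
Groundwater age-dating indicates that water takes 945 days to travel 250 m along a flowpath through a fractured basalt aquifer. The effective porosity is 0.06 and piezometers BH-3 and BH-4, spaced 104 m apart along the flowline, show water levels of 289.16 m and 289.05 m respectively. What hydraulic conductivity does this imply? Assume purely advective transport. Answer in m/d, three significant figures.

Hydraulic gradient i = (289.16 − 289.05) / 104 = 0.11 / 104 = 0.001058
v = L / t = 250 / 945 = 0.2646 m/d
K = v · n / i = 0.2646 × 0.06 / 0.001058 = 15.0 m/d

15.0 m/d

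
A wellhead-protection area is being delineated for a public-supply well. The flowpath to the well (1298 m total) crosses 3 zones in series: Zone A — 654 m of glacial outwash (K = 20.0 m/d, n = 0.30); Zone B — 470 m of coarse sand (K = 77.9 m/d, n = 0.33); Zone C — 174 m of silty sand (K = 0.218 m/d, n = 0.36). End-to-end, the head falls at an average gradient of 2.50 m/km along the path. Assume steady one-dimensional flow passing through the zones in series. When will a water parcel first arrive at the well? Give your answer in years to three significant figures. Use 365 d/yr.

292 years

Steady 1-D flow in series ⇒ the Darcy flux q is identical in every zone and the zone head losses add (resistances L/K in series).
Σ(L/K) = 654/20.0 + 470/77.9 + 174/0.218 = 32.70 + 6.033 + 798.2 = 836.9 d
K_eq = L_total / Σ(L/K) = 1298 / 836.9 = 1.551 m/d
q = K_eq · i = 1.551 × 0.0025 = 0.003877 m/d (same in every zone)
Zone A: v = q/n = 0.003877/0.30 = 0.01292 m/d → t_A = 654/0.01292 = 50600 d
Zone B: v = q/n = 0.003877/0.33 = 0.01175 m/d → t_B = 470/0.01175 = 40000 d
Zone C: v = q/n = 0.003877/0.36 = 0.01077 m/d → t_C = 174/0.01077 = 16160 d
Total t = 50600 + 40000 + 16160 = 106800 d
   = 106800 / 365 = 292 yr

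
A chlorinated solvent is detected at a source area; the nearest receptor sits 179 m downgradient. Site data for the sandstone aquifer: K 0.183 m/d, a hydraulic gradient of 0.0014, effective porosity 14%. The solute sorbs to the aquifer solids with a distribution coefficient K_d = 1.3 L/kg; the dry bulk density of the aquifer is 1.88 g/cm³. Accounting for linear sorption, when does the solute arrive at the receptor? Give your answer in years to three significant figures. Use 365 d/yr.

Darcy flux q = K·i = 0.183 × 0.0014 = 2.562e-4 m/d
Average linear velocity = 2.562e-4 / 0.14 = 0.001830 m/d
Retardation R = 1 + ρ_b·K_d/n = 1 + 1.88×1.3/0.14 = 18.46
Contaminant velocity v_c = v/R = 0.001830/18.46 = 9.915e-5 m/d
t = L/v_c = 179/9.915e-5 = 1.805e6 d
   = 1.805e6/365 = 4950 yr

4950 years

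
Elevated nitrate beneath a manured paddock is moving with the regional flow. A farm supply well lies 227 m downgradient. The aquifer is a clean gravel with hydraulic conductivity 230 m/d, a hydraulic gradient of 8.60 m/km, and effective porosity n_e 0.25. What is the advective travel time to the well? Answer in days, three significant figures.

28.7 days

Darcy flux q = K·i = 230 × 0.0086 = 1.978 m/d
Average linear velocity = 1.978 / 0.25 = 7.912 m/d
t = L / v = 227 / 7.912 = 28.69 d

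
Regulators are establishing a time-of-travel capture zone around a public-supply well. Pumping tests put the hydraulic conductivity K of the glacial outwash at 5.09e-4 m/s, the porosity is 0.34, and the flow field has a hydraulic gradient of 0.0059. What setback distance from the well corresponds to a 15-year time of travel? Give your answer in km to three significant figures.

4.18 km

K = 5.09e-4 m/s × 86400 s/d = 43.98 m/d
q = Ki = 43.98 × 0.0059 = 0.2595 m/d
Seepage velocity v = q / n = 0.2595 / 0.34 = 0.7631 m/d
T = 15 yr × 365 = 5475 d
L = v × T = 0.7631 × 5475 = 4178 m
   = 4.18 km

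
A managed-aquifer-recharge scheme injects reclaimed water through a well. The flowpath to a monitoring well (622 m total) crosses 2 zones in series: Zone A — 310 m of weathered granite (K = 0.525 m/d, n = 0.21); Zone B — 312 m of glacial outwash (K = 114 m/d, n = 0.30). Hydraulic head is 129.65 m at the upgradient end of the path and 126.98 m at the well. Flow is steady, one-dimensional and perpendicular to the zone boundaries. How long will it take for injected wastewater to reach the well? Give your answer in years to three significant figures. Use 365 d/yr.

96.6 years

Total head drop ΔH = 129.65 − 126.98 = 2.67 m
Steady 1-D flow in series ⇒ the Darcy flux q is identical in every zone and the zone head losses add (resistances L/K in series).
Σ(L/K) = 310/0.525 + 312/114 = 590.5 + 2.737 = 593.2 d
q = ΔH / Σ(L/K) = 2.67 / 593.2 = 0.004501 m/d (same in every zone)
Zone A: v = q/n = 0.004501/0.21 = 0.02143 m/d → t_A = 310/0.02143 = 14460 d
Zone B: v = q/n = 0.004501/0.30 = 0.01500 m/d → t_B = 312/0.01500 = 20800 d
Total t = 14460 + 20800 = 35260 d
   = 35260 / 365 = 96.6 yr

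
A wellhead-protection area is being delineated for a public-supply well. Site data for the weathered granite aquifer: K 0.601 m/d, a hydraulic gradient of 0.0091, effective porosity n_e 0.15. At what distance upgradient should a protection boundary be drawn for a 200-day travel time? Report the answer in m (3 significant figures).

Darcy flux q = K·i = 0.601 × 0.0091 = 0.005469 m/d
v_s = q/n_e = 0.005469/0.15 = 0.03646 m/d
L = v × T = 0.03646 × 200 = 7.292 m

7.29 m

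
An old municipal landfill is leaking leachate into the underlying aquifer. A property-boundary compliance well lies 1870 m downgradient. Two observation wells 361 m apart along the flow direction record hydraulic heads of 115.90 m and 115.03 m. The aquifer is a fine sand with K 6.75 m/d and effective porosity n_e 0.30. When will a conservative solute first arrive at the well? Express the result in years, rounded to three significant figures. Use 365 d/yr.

94.5 years

Hydraulic gradient i = (115.90 − 115.03) / 361 = 0.87 / 361 = 0.002410
Darcy flux q = K·i = 6.75 × 0.002410 = 0.01627 m/d
Average linear velocity = 0.01627 / 0.30 = 0.05422 m/d
t = L / v = 1870 / 0.05422 = 34490 d
   = 34490 / 365 = 94.5 yr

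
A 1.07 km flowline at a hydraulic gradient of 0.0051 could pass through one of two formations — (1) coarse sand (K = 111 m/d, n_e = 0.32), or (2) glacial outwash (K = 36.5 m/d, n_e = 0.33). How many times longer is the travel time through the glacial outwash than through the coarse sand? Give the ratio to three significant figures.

3.14

Unit 1 (coarse sand): v = 111×0.0051/0.32 = 1.769 m/d, t = 1070/1.769 = 604.8 d
Unit 2 (glacial outwash): v = 36.5×0.0051/0.33 = 0.5641 m/d, t = 1070/0.5641 = 1897 d
t(glacial outwash) / t(coarse sand) = 1897/604.8 = 3.14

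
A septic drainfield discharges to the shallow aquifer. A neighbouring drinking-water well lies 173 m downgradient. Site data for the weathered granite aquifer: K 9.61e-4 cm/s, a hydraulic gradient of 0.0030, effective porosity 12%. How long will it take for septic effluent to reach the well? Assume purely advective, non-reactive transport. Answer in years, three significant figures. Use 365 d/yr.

K = 9.61e-4 cm/s × 864 = 0.8303 m/d
Specific discharge q = 0.8303 × 0.0030 = 0.002491 m/d
Average linear velocity = 0.002491 / 0.12 = 0.02076 m/d
t = L / v = 173 / 0.02076 = 8334 d
   = 8334 / 365 = 22.8 yr

22.8 years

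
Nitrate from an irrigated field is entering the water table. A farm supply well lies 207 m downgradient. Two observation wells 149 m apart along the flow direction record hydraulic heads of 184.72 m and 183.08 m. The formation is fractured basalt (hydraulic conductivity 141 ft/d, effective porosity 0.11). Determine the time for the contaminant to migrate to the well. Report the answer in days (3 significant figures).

48.1 days

Hydraulic gradient i = (184.72 − 183.08) / 149 = 1.64 / 149 = 0.01101
K = 141 ft/d × 0.3048 = 42.98 m/d
q = Ki = 42.98 × 0.01101 = 0.4730 m/d
Average linear velocity = 0.4730 / 0.11 = 4.300 m/d
t = L / v = 207 / 4.300 = 48.14 d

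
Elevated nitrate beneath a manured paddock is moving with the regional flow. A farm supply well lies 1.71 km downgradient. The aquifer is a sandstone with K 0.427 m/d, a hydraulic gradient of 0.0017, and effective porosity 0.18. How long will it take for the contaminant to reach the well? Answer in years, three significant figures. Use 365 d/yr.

q = Ki = 0.427 × 0.0017 = 7.259e-4 m/d
v_s = q/n_e = 7.259e-4/0.18 = 0.004033 m/d
L = 1.71 km = 1710 m
t = L / v = 1710 / 0.004033 = 424000 d
   = 424000 / 365 = 1160 yr

1160 years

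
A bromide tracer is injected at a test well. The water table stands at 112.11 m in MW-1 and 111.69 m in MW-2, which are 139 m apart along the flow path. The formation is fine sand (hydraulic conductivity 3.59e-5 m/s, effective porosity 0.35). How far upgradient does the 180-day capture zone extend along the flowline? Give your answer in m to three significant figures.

Hydraulic gradient i = (112.11 − 111.69) / 139 = 0.42 / 139 = 0.003022
K = 3.59e-5 m/s × 86400 s/d = 3.102 m/d
Darcy flux q = K·i = 3.102 × 0.003022 = 0.009372 m/d
Average linear velocity = 0.009372 / 0.35 = 0.02678 m/d
L = v × T = 0.02678 × 180 = 4.820 m

4.82 m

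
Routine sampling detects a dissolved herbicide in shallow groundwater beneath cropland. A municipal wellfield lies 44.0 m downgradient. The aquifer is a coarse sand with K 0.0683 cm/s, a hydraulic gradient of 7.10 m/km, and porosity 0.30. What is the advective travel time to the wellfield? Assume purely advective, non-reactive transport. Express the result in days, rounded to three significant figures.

K = 0.0683 cm/s × 864 = 59.01 m/d
Specific discharge q = 59.01 × 0.0071 = 0.4190 m/d
Seepage velocity v = q / n = 0.4190 / 0.30 = 1.397 m/d
t = L / v = 44.0 / 1.397 = 31.51 d

31.5 days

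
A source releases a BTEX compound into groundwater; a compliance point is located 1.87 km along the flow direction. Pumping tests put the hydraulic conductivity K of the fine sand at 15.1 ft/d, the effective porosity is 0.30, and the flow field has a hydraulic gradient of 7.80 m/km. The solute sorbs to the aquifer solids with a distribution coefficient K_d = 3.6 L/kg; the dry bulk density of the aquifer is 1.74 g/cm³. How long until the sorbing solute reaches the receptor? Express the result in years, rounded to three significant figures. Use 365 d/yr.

K = 15.1 ft/d × 0.3048 = 4.602 m/d
Darcy flux q = K·i = 4.602 × 0.0078 = 0.03590 m/d
v_s = q/n_e = 0.03590/0.30 = 0.1197 m/d
Retardation R = 1 + ρ_b·K_d/n = 1 + 1.74×3.6/0.30 = 21.88
Contaminant velocity v_c = v/R = 0.1197/21.88 = 0.005469 m/d
L = 1.87 km = 1870 m
t = L/v_c = 1870/0.005469 = 341900 d
   = 341900/365 = 937 yr

937 years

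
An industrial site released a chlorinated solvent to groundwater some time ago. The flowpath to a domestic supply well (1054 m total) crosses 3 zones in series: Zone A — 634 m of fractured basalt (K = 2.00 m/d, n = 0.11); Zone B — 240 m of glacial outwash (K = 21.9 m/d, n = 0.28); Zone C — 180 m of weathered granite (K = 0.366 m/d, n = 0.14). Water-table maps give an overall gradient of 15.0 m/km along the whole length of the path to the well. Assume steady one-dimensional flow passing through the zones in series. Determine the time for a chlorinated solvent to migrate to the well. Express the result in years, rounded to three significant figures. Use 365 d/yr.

23.0 years

For zones in series the flux q is common to all zones; the equivalent conductivity is the harmonic (thickness-weighted) mean, K_eq = L_total / Σ(L_j/K_j).
Σ(L/K) = 634/2.00 + 240/21.9 + 180/0.366 = 317.0 + 10.96 + 491.8 = 819.8 d
K_eq = L_total / Σ(L/K) = 1054 / 819.8 = 1.286 m/d
q = K_eq · i = 1.286 × 0.015 = 0.01929 m/d (same in every zone)
Zone A: v = q/n = 0.01929/0.11 = 0.1753 m/d → t_A = 634/0.1753 = 3616 d
Zone B: v = q/n = 0.01929/0.28 = 0.06888 m/d → t_B = 240/0.06888 = 3484 d
Zone C: v = q/n = 0.01929/0.14 = 0.1378 m/d → t_C = 180/0.1378 = 1307 d
Total t = 3616 + 3484 + 1307 = 8407 d
   = 8407 / 365 = 23.0 yr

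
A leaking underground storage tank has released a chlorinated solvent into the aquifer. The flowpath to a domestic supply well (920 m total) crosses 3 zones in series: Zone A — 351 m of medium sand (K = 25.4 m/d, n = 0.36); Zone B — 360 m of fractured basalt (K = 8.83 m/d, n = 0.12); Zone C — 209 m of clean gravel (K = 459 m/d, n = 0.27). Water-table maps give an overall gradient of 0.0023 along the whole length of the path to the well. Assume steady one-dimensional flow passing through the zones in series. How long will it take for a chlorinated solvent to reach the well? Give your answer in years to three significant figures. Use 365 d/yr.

Steady 1-D flow in series ⇒ the Darcy flux q is identical in every zone and the zone head losses add (resistances L/K in series).
Σ(L/K) = 351/25.4 + 360/8.83 + 209/459 = 13.82 + 40.77 + 0.4553 = 55.04 d
K_eq = L_total / Σ(L/K) = 920 / 55.04 = 16.71 m/d
q = K_eq · i = 16.71 × 0.0023 = 0.03844 m/d (same in every zone)
Zone A: v = q/n = 0.03844/0.36 = 0.1068 m/d → t_A = 351/0.1068 = 3287 d
Zone B: v = q/n = 0.03844/0.12 = 0.3203 m/d → t_B = 360/0.3203 = 1124 d
Zone C: v = q/n = 0.03844/0.27 = 0.1424 m/d → t_C = 209/0.1424 = 1468 d
Total t = 3287 + 1124 + 1468 = 5879 d
   = 5879 / 365 = 16.1 yr

16.1 years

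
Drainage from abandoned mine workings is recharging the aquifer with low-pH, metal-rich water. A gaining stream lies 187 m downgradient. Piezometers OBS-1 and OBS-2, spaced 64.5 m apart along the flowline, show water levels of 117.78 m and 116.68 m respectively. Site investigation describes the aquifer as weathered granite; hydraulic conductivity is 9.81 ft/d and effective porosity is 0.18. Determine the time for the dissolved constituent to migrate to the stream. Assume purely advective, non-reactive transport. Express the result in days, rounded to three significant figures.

660 days

Hydraulic gradient i = (117.78 − 116.68) / 64.5 = 1.10 / 64.5 = 0.01705
K = 9.81 ft/d × 0.3048 = 2.990 m/d
Specific discharge q = 2.990 × 0.01705 = 0.05099 m/d
Average linear velocity = 0.05099 / 0.18 = 0.2833 m/d
t = L / v = 187 / 0.2833 = 660.1 d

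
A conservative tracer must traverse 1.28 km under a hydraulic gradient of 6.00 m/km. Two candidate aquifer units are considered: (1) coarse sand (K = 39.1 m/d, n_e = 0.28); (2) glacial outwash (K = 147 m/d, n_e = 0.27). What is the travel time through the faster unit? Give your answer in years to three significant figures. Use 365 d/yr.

Unit 1 (coarse sand): v = 39.1×0.0060/0.28 = 0.8379 m/d, t = 1280/0.8379 = 1528 d
Unit 2 (glacial outwash): v = 147×0.0060/0.27 = 3.267 m/d, t = 1280/3.267 = 391.8 d
Faster: 391.8 d / 365 = 1.07 yr

1.07 years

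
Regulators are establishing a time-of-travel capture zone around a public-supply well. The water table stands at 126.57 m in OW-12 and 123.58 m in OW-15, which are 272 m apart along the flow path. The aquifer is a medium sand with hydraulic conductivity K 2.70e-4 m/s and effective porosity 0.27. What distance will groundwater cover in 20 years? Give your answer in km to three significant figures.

Hydraulic gradient i = (126.57 − 123.58) / 272 = 2.99 / 272 = 0.01099
K = 2.70e-4 m/s × 86400 s/d = 23.33 m/d
q = Ki = 23.33 × 0.01099 = 0.2564 m/d
v_s = q/n_e = 0.2564/0.27 = 0.9498 m/d
T = 20 yr × 365 = 7300 d
L = v × T = 0.9498 × 7300 = 6933 m
   = 6.93 km

6.93 km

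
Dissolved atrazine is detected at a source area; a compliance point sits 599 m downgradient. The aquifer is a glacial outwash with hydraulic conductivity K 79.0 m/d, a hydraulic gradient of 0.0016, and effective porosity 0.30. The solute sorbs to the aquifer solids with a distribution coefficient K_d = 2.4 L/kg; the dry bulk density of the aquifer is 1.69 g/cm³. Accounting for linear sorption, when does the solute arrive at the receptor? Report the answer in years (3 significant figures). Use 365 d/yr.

56.6 years

Darcy flux q = K·i = 79.0 × 0.0016 = 0.1264 m/d
v = Ki/n = 79.0·0.0016/0.30 = 0.4213 m/d
Retardation R = 1 + ρ_b·K_d/n = 1 + 1.69×2.4/0.30 = 14.52
Contaminant velocity v_c = v/R = 0.4213/14.52 = 0.02902 m/d
t = L/v_c = 599/0.02902 = 20640 d
   = 20640/365 = 56.6 yr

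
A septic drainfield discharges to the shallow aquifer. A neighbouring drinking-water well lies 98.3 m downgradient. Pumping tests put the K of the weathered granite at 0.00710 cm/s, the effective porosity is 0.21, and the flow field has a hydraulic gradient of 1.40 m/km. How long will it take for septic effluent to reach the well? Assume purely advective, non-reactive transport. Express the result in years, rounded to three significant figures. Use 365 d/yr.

6.59 years

K = 0.00710 cm/s × 864 = 6.134 m/d
Darcy flux q = K·i = 6.134 × 0.0014 = 0.008588 m/d
v_s = q/n_e = 0.008588/0.21 = 0.04090 m/d
t = L / v = 98.3 / 0.04090 = 2404 d
   = 2404 / 365 = 6.59 yr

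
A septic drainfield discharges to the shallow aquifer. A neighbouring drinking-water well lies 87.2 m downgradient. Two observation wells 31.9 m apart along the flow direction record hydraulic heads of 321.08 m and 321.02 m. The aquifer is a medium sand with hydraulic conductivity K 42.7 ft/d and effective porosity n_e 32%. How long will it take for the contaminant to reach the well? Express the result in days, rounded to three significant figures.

1140 days

Hydraulic gradient i = (321.08 − 321.02) / 31.9 = 0.06 / 31.9 = 0.001881
K = 42.7 ft/d × 0.3048 = 13.01 m/d
Specific discharge q = 13.01 × 0.001881 = 0.02448 m/d
Seepage velocity v = q / n = 0.02448 / 0.32 = 0.07650 m/d
t = L / v = 87.2 / 0.07650 = 1140 d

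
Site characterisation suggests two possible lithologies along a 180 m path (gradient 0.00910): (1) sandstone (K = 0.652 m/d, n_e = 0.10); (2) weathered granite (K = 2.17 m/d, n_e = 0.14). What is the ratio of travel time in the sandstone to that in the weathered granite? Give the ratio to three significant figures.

2.38

Unit 1 (sandstone): v = 0.652×0.0091/0.10 = 0.05933 m/d, t = 180/0.05933 = 3034 d
Unit 2 (weathered granite): v = 2.17×0.0091/0.14 = 0.1410 m/d, t = 180/0.1410 = 1276 d
t(sandstone) / t(weathered granite) = 3034/1276 = 2.38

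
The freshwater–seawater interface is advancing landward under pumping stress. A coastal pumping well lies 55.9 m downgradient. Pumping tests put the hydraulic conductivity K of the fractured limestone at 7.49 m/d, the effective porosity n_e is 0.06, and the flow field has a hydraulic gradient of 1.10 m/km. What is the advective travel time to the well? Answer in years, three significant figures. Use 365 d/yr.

Darcy flux q = K·i = 7.49 × 0.0011 = 0.008239 m/d
v_s = q/n_e = 0.008239/0.06 = 0.1373 m/d
t = L / v = 55.9 / 0.1373 = 407.1 d
   = 407.1 / 365 = 1.12 yr

1.12 years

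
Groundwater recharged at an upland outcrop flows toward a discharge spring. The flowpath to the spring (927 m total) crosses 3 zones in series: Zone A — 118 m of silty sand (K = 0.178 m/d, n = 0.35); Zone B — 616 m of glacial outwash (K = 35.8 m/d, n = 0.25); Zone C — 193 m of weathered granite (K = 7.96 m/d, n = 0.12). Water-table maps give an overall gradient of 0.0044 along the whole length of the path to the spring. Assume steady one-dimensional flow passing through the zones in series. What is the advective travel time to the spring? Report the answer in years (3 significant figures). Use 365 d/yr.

103 years

For zones in series the flux q is common to all zones; the equivalent conductivity is the harmonic (thickness-weighted) mean, K_eq = L_total / Σ(L_j/K_j).
Σ(L/K) = 118/0.178 + 616/35.8 + 193/7.96 = 662.9 + 17.21 + 24.25 = 704.4 d
K_eq = L_total / Σ(L/K) = 927 / 704.4 = 1.316 m/d
q = K_eq · i = 1.316 × 0.0044 = 0.005791 m/d (same in every zone)
Zone A: v = q/n = 0.005791/0.35 = 0.01654 m/d → t_A = 118/0.01654 = 7132 d
Zone B: v = q/n = 0.005791/0.25 = 0.02316 m/d → t_B = 616/0.02316 = 26590 d
Zone C: v = q/n = 0.005791/0.12 = 0.04826 m/d → t_C = 193/0.04826 = 4000 d
Total t = 7132 + 26590 + 4000 = 37730 d
   = 37730 / 365 = 103 yr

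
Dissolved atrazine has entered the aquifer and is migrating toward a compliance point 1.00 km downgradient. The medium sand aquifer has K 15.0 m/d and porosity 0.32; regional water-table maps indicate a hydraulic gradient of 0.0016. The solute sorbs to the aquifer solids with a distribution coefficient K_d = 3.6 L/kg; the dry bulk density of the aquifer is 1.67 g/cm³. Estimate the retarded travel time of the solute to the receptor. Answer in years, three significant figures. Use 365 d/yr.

Darcy flux q = K·i = 15.0 × 0.0016 = 0.02400 m/d
Average linear velocity = 0.02400 / 0.32 = 0.07500 m/d
Retardation R = 1 + ρ_b·K_d/n = 1 + 1.67×3.6/0.32 = 19.79
Contaminant velocity v_c = v/R = 0.07500/19.79 = 0.003790 m/d
L = 1.00 km = 1000 m
t = L/v_c = 1000/0.003790 = 263800 d
   = 263800/365 = 723 yr

723 years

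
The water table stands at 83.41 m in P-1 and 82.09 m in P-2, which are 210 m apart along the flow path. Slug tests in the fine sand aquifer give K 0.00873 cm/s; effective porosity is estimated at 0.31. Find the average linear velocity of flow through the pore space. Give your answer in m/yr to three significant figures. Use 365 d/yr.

Hydraulic gradient i = (83.41 − 82.09) / 210 = 1.32 / 210 = 0.006286
K = 0.00873 cm/s × 864 = 7.543 m/d
q = Ki = 7.543 × 0.006286 = 0.04741 m/d
v = Ki/n = 7.543·0.006286/0.31 = 0.1529 m/d
   = 0.1529 × 365 = 55.8 m/yr

55.8 m/yr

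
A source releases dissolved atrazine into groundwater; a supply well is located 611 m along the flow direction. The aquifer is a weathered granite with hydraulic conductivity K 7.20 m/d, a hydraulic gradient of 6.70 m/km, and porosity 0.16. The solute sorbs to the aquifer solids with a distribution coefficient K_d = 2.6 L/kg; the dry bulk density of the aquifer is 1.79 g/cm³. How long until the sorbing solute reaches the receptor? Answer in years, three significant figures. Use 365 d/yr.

Specific discharge q = 7.20 × 0.0067 = 0.04824 m/d
v = Ki/n = 7.20·0.0067/0.16 = 0.3015 m/d
Retardation R = 1 + ρ_b·K_d/n = 1 + 1.79×2.6/0.16 = 30.09
Contaminant velocity v_c = v/R = 0.3015/30.09 = 0.01002 m/d
t = L/v_c = 611/0.01002 = 60970 d
   = 60970/365 = 167 yr

167 years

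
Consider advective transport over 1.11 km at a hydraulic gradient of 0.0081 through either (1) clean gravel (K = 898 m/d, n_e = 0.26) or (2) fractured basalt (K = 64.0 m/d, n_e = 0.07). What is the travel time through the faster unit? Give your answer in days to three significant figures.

39.7 days

Unit 1 (clean gravel): v = 898×0.0081/0.26 = 27.98 m/d, t = 1110/27.98 = 39.68 d
Unit 2 (fractured basalt): v = 64.0×0.0081/0.07 = 7.406 m/d, t = 1110/7.406 = 149.9 d
Faster unit: t = 39.7 d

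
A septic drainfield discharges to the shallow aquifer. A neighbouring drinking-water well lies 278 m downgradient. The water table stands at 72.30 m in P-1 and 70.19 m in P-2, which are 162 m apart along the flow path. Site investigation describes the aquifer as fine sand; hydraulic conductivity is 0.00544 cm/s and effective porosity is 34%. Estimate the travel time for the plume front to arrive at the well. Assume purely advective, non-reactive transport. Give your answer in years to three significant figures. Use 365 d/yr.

4.23 years

Hydraulic gradient i = (72.30 − 70.19) / 162 = 2.11 / 162 = 0.01302
K = 0.00544 cm/s × 864 = 4.700 m/d
Darcy flux q = K·i = 4.700 × 0.01302 = 0.06122 m/d
Seepage velocity v = q / n = 0.06122 / 0.34 = 0.1801 m/d
t = L / v = 278 / 0.1801 = 1544 d
   = 1544 / 365 = 4.23 yr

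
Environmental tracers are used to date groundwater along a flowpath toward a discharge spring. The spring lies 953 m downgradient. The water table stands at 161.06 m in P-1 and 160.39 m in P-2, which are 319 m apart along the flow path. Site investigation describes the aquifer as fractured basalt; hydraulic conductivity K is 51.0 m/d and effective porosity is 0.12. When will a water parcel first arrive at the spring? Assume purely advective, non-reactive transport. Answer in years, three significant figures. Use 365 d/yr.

2.93 years

Hydraulic gradient i = (161.06 − 160.39) / 319 = 0.67 / 319 = 0.002100
Darcy flux q = K·i = 51.0 × 0.002100 = 0.1071 m/d
Average linear velocity = 0.1071 / 0.12 = 0.8926 m/d
t = L / v = 953 / 0.8926 = 1068 d
   = 1068 / 365 = 2.93 yr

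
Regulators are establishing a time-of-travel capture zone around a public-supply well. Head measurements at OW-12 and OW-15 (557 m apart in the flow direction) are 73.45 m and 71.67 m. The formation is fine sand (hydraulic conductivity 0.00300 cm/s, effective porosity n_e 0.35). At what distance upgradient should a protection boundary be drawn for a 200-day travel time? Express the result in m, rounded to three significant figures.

Hydraulic gradient i = (73.45 − 71.67) / 557 = 1.78 / 557 = 0.003196
K = 0.00300 cm/s × 864 = 2.592 m/d
Darcy flux q = K·i = 2.592 × 0.003196 = 0.008283 m/d
v_s = q/n_e = 0.008283/0.35 = 0.02367 m/d
L = v × T = 0.02367 × 200 = 4.733 m

4.73 m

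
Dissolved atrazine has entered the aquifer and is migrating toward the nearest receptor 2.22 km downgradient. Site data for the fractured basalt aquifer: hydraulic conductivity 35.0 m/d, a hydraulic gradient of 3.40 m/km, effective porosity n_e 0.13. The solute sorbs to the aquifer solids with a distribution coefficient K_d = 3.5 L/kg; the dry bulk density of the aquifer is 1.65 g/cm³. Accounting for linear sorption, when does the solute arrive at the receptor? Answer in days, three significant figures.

Specific discharge q = 35.0 × 0.0034 = 0.1190 m/d
Seepage velocity v = q / n = 0.1190 / 0.13 = 0.9154 m/d
Retardation R = 1 + ρ_b·K_d/n = 1 + 1.65×3.5/0.13 = 45.42
Contaminant velocity v_c = v/R = 0.9154/45.42 = 0.02015 m/d
L = 2.22 km = 2220 m
t = L/v_c = 2220/0.02015 = 110200 d

110000 days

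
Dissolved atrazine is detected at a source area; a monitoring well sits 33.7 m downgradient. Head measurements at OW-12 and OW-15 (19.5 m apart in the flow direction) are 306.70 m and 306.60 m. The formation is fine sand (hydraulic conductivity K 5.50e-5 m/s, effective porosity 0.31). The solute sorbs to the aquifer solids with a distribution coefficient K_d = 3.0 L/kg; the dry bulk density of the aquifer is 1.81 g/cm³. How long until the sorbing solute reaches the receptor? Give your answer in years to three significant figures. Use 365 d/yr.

21.7 years

Hydraulic gradient i = (306.70 − 306.60) / 19.5 = 0.10 / 19.5 = 0.005128
K = 5.50e-5 m/s × 86400 s/d = 4.752 m/d
Darcy flux q = K·i = 4.752 × 0.005128 = 0.02437 m/d
Average linear velocity = 0.02437 / 0.31 = 0.07861 m/d
Retardation R = 1 + ρ_b·K_d/n = 1 + 1.81×3.0/0.31 = 18.52
Contaminant velocity v_c = v/R = 0.07861/18.52 = 0.004246 m/d
t = L/v_c = 33.7/0.004246 = 7938 d
   = 7938/365 = 21.7 yr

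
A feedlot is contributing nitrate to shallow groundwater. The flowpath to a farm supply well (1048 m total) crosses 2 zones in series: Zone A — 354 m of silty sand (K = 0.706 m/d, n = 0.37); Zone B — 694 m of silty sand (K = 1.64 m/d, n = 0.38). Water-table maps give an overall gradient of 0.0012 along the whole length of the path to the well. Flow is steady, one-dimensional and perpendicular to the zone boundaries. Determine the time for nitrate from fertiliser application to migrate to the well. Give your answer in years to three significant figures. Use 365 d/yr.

For zones in series the flux q is common to all zones; the equivalent conductivity is the harmonic (thickness-weighted) mean, K_eq = L_total / Σ(L_j/K_j).
Σ(L/K) = 354/0.706 + 694/1.64 = 501.4 + 423.2 = 924.6 d
K_eq = L_total / Σ(L/K) = 1048 / 924.6 = 1.133 m/d
q = K_eq · i = 1.133 × 0.0012 = 0.001360 m/d (same in every zone)
Zone A: v = q/n = 0.001360/0.37 = 0.003676 m/d → t_A = 354/0.003676 = 96300 d
Zone B: v = q/n = 0.001360/0.38 = 0.003579 m/d → t_B = 694/0.003579 = 193900 d
Total t = 96300 + 193900 = 290200 d
   = 290200 / 365 = 795 yr

795 years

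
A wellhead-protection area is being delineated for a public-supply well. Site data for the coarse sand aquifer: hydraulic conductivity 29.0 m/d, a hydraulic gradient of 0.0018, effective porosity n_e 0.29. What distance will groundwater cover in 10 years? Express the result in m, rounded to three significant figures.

657 m

Darcy flux q = K·i = 29.0 × 0.0018 = 0.05220 m/d
Average linear velocity = 0.05220 / 0.29 = 0.1800 m/d
T = 10 yr × 365 = 3650 d
L = v × T = 0.1800 × 3650 = 657.0 m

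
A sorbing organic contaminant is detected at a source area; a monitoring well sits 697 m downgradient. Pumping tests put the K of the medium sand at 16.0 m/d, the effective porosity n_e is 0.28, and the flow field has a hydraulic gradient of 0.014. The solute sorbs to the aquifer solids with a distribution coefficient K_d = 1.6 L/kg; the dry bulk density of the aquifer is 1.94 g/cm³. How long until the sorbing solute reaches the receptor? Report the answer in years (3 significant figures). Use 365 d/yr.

28.8 years

q = Ki = 16.0 × 0.014 = 0.2240 m/d
v_s = q/n_e = 0.2240/0.28 = 0.8000 m/d
Retardation R = 1 + ρ_b·K_d/n = 1 + 1.94×1.6/0.28 = 12.09
Contaminant velocity v_c = v/R = 0.8000/12.09 = 0.06619 m/d
t = L/v_c = 697/0.06619 = 10530 d
   = 10530/365 = 28.8 yr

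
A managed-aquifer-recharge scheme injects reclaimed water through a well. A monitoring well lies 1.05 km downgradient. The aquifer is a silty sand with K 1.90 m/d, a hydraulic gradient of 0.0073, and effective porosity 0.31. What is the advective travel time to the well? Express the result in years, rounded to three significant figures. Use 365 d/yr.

q = Ki = 1.90 × 0.0073 = 0.01387 m/d
v = Ki/n = 1.90·0.0073/0.31 = 0.04474 m/d
L = 1.05 km = 1050 m
t = L / v = 1050 / 0.04474 = 23470 d
   = 23470 / 365 = 64.3 yr

64.3 years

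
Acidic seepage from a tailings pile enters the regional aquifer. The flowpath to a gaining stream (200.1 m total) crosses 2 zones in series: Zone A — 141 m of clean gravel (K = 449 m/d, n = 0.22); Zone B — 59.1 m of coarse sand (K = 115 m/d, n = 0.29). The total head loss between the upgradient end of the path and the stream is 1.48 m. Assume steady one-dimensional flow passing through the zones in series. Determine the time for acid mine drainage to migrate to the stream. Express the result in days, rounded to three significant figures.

26.9 days

Steady 1-D flow in series ⇒ the Darcy flux q is identical in every zone and the zone head losses add (resistances L/K in series).
Σ(L/K) = 141/449 + 59.1/115 = 0.3140 + 0.5139 = 0.8279 d
q = ΔH / Σ(L/K) = 1.48 / 0.8279 = 1.788 m/d (same in every zone)
Zone A: v = q/n = 1.788/0.22 = 8.125 m/d → t_A = 141/8.125 = 17.35 d
Zone B: v = q/n = 1.788/0.29 = 6.164 m/d → t_B = 59.1/6.164 = 9.588 d
Total t = 17.35 + 9.588 = 26.94 d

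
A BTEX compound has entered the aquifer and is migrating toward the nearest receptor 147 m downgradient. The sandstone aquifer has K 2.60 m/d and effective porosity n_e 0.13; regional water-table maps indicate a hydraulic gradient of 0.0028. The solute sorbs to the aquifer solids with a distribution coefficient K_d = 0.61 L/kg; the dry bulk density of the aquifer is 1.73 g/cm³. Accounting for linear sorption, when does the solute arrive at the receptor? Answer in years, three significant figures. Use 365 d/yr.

65.6 years

Specific discharge q = 2.60 × 0.0028 = 0.007280 m/d
v_s = q/n_e = 0.007280/0.13 = 0.05600 m/d
Retardation R = 1 + ρ_b·K_d/n = 1 + 1.73×0.61/0.13 = 9.118
Contaminant velocity v_c = v/R = 0.05600/9.118 = 0.006142 m/d
t = L/v_c = 147/0.006142 = 23930 d
   = 23930/365 = 65.6 yr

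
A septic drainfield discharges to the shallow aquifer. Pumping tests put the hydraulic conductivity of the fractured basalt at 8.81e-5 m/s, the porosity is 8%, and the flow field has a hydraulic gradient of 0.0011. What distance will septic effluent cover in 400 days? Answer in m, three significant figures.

41.9 m

K = 8.81e-5 m/s × 86400 s/d = 7.612 m/d
q = Ki = 7.612 × 0.0011 = 0.008373 m/d
v = Ki/n = 7.612·0.0011/0.08 = 0.1047 m/d
L = v × T = 0.1047 × 400 = 41.87 m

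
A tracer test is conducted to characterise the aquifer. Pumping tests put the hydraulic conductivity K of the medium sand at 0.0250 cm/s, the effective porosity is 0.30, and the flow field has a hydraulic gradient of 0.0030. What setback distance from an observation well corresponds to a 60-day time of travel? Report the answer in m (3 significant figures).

13.0 m

K = 0.0250 cm/s × 864 = 21.60 m/d
q = Ki = 21.60 × 0.0030 = 0.06480 m/d
v = Ki/n = 21.60·0.0030/0.30 = 0.2160 m/d
L = v × T = 0.2160 × 60 = 12.96 m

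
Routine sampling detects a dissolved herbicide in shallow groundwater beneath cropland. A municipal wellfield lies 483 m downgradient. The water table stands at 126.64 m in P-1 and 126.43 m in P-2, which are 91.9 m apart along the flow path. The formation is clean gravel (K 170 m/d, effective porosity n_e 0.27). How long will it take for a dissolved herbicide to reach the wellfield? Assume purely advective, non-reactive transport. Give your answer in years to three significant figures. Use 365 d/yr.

Hydraulic gradient i = (126.64 − 126.43) / 91.9 = 0.21 / 91.9 = 0.002285
Darcy flux q = K·i = 170 × 0.002285 = 0.3885 m/d
Seepage velocity v = q / n = 0.3885 / 0.27 = 1.439 m/d
t = L / v = 483 / 1.439 = 335.7 d
   = 335.7 / 365 = 0.920 yr

0.920 years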